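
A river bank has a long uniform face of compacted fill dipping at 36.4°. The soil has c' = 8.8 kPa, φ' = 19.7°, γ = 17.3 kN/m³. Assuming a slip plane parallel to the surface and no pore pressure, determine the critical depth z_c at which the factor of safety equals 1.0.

Setting FS = 1.00 in FS = [c' + γz cos²β tanφ'] / [γz sinβ cosβ] and solving for z:
z = c' / [γ cosβ (FS·sinβ − cosβ·tanφ')]
  = 8.8 / [17.3·cos36.4°·(1.00·sin36.4° − cos36.4°·tan19.7°)]
  = 8.8 / [17.3·0.8049·(1.00·0.5934 − 0.8049·0.3581)]
  = 8.8 / 4.2502 = 2.071 m

z_c = 2.07 m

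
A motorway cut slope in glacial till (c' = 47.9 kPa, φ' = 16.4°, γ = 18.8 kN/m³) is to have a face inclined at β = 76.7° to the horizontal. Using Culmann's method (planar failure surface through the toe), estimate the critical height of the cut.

H_c = 18.86 m

Culmann's analysis gives the critical failure plane at α_cr = (β + φ')/2 = (76.7 + 16.4)/2 = 46.5°, and the critical height
H_c = (4c'/γ) · sinβ cosφ' / [1 − cos(β − φ')]
    = (4·47.9/18.8) · sin76.7°·cos16.4° / [1 − cos(60.3°)]
    = 10.191 · 0.9732·0.9593 / [1 − 0.4955]
    = 10.191 · 0.9336 / 0.5045
    = 18.86 m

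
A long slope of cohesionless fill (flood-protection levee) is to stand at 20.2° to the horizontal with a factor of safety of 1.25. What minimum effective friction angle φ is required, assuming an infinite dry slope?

FS = tanφ/tanβ ⇒ tanφ = FS · tanβ = 1.25 · tan20.2° = 0.4599
φ = arctan(0.4599) = 24.70°

φ = 24.7°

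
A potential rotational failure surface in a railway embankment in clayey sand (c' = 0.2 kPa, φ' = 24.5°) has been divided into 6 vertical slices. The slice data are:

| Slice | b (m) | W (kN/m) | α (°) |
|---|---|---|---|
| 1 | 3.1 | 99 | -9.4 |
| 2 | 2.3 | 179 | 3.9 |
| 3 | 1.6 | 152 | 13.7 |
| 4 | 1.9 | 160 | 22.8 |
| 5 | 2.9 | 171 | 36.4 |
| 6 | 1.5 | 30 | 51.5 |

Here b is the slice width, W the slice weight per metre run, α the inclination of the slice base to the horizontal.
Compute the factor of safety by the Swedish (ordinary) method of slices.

FS = 1.53

Ordinary method of slices: FS = Σ[c'·Δl_i + (W_i cosα_i)·tanφ'] / Σ W_i sinα_i, with Δl_i = b_i / cosα_i.
Slice 1: Δl = 3.1/cos(-9.4°) = 3.142 m; N'_1 = 99·cos(-9.4°) = 97.7; c'Δl = 0.63; W sinα = -16.2
Slice 2: Δl = 2.3/cos3.9° = 2.305 m; N'_2 = 179·cos3.9° = 178.6; c'Δl = 0.46; W sinα = 12.2
Slice 3: Δl = 1.6/cos13.7° = 1.647 m; N'_3 = 152·cos13.7° = 147.7; c'Δl = 0.33; W sinα = 36.0
Slice 4: Δl = 1.9/cos22.8° = 2.061 m; N'_4 = 160·cos22.8° = 147.5; c'Δl = 0.41; W sinα = 62.0
Slice 5: Δl = 2.9/cos36.4° = 3.603 m; N'_5 = 171·cos36.4° = 137.6; c'Δl = 0.72; W sinα = 101.5
Slice 6: Δl = 1.5/cos51.5° = 2.410 m; N'_6 = 30·cos51.5° = 18.7; c'Δl = 0.48; W sinα = 23.5
Σc'Δl = 3.0 kN/m; ΣN' = 727.7 kN/m; ΣW sinα = 219.0 kN/m
Resisting = 3.0 + 727.7·tan24.5° = 3.0 + 331.7 = 334.7 kN/m
FS = 334.7 / 219.0 = 1.529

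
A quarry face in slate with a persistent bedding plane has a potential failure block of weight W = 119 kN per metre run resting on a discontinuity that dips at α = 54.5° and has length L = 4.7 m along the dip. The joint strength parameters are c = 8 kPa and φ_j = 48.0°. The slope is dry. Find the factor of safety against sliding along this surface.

FS = 1.18

Resolving the block weight along and normal to the plane and applying the Mohr–Coulomb strength on the joint:
N' = W cosα = 119·cos54.5° = 69.1 kN/m
Driving force T = W sinα = 119·sin54.5° = 96.9 kN/m
Resisting force R = c·L + N'·tanφ_j = 8·4.7 + 69.1·tan48.0° = 37.6 + 76.7 = 114.3 kN/m
FS = R / T = 114.3 / 96.9 = 1.180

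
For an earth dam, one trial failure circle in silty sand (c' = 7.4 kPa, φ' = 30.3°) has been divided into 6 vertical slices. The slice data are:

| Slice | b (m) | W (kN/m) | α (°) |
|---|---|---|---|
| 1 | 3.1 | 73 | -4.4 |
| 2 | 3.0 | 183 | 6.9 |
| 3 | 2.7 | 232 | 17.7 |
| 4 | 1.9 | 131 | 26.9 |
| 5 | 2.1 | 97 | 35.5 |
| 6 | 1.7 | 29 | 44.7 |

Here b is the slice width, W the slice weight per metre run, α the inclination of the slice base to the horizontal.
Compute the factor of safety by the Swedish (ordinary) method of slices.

Ordinary method of slices: FS = Σ[c'·Δl_i + (W_i cosα_i)·tanφ'] / Σ W_i sinα_i, with Δl_i = b_i / cosα_i.
Slice 1: Δl = 3.1/cos(-4.4°) = 3.109 m; N'_1 = 73·cos(-4.4°) = 72.8; c'Δl = 23.01; W sinα = -5.6
Slice 2: Δl = 3.0/cos6.9° = 3.022 m; N'_2 = 183·cos6.9° = 181.7; c'Δl = 22.36; W sinα = 22.0
Slice 3: Δl = 2.7/cos17.7° = 2.834 m; N'_3 = 232·cos17.7° = 221.0; c'Δl = 20.97; W sinα = 70.5
Slice 4: Δl = 1.9/cos26.9° = 2.131 m; N'_4 = 131·cos26.9° = 116.8; c'Δl = 15.77; W sinα = 59.3
Slice 5: Δl = 2.1/cos35.5° = 2.579 m; N'_5 = 97·cos35.5° = 79.0; c'Δl = 19.09; W sinα = 56.3
Slice 6: Δl = 1.7/cos44.7° = 2.392 m; N'_6 = 29·cos44.7° = 20.6; c'Δl = 17.70; W sinα = 20.4
Σc'Δl = 118.9 kN/m; ΣN' = 691.9 kN/m; ΣW sinα = 222.9 kN/m
Resisting = 118.9 + 691.9·tan30.3° = 118.9 + 404.3 = 523.2 kN/m
FS = 523.2 / 222.9 = 2.347

FS = 2.35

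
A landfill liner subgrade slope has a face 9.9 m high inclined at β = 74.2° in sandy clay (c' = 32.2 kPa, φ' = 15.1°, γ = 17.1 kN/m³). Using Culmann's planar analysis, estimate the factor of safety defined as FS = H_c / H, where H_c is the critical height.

FS = 1.45

H_c = (4c'/γ) · sinβ cosφ' / [1 − cos(β − φ')]
    = (4·32.2/17.1) · sin74.2°·cos15.1° / [1 − cos59.1°]
    = 7.532 · 0.9290 / 0.4865 = 14.38 m
FS = H_c / H = 14.38 / 9.9 = 1.453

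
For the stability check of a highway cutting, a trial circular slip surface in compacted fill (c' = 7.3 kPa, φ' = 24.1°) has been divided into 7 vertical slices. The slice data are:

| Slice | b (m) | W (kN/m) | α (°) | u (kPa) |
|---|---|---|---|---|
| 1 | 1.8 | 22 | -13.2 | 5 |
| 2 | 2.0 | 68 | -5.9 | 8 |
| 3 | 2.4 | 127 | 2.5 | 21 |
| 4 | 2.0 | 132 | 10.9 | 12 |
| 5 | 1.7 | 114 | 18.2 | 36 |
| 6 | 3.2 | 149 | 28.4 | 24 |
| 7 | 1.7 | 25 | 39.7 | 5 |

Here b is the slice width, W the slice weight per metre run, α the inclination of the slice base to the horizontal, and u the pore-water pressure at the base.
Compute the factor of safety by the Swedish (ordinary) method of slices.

Ordinary method of slices: FS = Σ[c'·Δl_i + (W_i cosα_i − u_i·Δl_i)·tanφ'] / Σ W_i sinα_i, with Δl_i = b_i / cosα_i.
Slice 1: Δl = 1.8/cos(-13.2°) = 1.849 m; N'_1 = 22·cos(-13.2°) − 5·1.849 = 12.2; c'Δl = 13.50; W sinα = -5.0
Slice 2: Δl = 2.0/cos(-5.9°) = 2.011 m; N'_2 = 68·cos(-5.9°) − 8·2.011 = 51.6; c'Δl = 14.68; W sinα = -7.0
Slice 3: Δl = 2.4/cos2.5° = 2.402 m; N'_3 = 127·cos2.5° − 21·2.402 = 76.4; c'Δl = 17.54; W sinα = 5.5
Slice 4: Δl = 2.0/cos10.9° = 2.037 m; N'_4 = 132·cos10.9° − 12·2.037 = 105.2; c'Δl = 14.87; W sinα = 25.0
Slice 5: Δl = 1.7/cos18.2° = 1.790 m; N'_5 = 114·cos18.2° − 36·1.790 = 43.9; c'Δl = 13.06; W sinα = 35.6
Slice 6: Δl = 3.2/cos28.4° = 3.638 m; N'_6 = 149·cos28.4° − 24·3.638 = 43.8; c'Δl = 26.56; W sinα = 70.9
Slice 7: Δl = 1.7/cos39.7° = 2.210 m; N'_7 = 25·cos39.7° − 5·2.210 = 8.2; c'Δl = 16.13; W sinα = 16.0
Σc'Δl = 116.3 kN/m; ΣN' = 341.2 kN/m; ΣW sinα = 140.9 kN/m
Resisting = 116.3 + 341.2·tan24.1° = 116.3 + 152.6 = 268.9 kN/m
FS = 268.9 / 140.9 = 1.908

FS = 1.91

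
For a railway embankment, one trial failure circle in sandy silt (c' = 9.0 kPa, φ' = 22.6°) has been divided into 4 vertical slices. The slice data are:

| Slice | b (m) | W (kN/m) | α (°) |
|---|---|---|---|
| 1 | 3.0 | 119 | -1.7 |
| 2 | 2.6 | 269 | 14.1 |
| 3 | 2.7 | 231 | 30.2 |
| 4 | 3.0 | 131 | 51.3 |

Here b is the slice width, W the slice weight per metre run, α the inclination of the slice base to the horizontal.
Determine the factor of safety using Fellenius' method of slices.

FS = 1.42

Ordinary method of slices: FS = Σ[c'·Δl_i + (W_i cosα_i)·tanφ'] / Σ W_i sinα_i, with Δl_i = b_i / cosα_i.
Slice 1: Δl = 3.0/cos(-1.7°) = 3.001 m; N'_1 = 119·cos(-1.7°) = 118.9; c'Δl = 27.01; W sinα = -3.5
Slice 2: Δl = 2.6/cos14.1° = 2.681 m; N'_2 = 269·cos14.1° = 260.9; c'Δl = 24.13; W sinα = 65.5
Slice 3: Δl = 2.7/cos30.2° = 3.124 m; N'_3 = 231·cos30.2° = 199.6; c'Δl = 28.12; W sinα = 116.2
Slice 4: Δl = 3.0/cos51.3° = 4.798 m; N'_4 = 131·cos51.3° = 81.9; c'Δl = 43.18; W sinα = 102.2
Σc'Δl = 122.4 kN/m; ΣN' = 661.4 kN/m; ΣW sinα = 280.4 kN/m
Resisting = 122.4 + 661.4·tan22.6° = 122.4 + 275.3 = 397.8 kN/m
FS = 397.8 / 280.4 = 1.418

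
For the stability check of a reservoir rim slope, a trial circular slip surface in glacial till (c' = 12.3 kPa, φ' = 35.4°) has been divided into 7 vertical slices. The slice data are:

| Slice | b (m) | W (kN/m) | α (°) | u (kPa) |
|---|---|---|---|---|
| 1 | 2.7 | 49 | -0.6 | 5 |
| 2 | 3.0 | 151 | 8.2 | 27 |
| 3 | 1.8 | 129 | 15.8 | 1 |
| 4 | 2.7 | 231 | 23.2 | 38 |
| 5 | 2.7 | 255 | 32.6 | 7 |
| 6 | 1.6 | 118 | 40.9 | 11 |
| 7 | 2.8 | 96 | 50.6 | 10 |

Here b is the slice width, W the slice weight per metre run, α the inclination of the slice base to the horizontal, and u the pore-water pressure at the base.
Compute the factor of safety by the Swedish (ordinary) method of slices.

Ordinary method of slices: FS = Σ[c'·Δl_i + (W_i cosα_i − u_i·Δl_i)·tanφ'] / Σ W_i sinα_i, with Δl_i = b_i / cosα_i.
Slice 1: Δl = 2.7/cos(-0.6°) = 2.700 m; N'_1 = 49·cos(-0.6°) − 5·2.700 = 35.5; c'Δl = 33.21; W sinα = -0.5
Slice 2: Δl = 3.0/cos8.2° = 3.031 m; N'_2 = 151·cos8.2° − 27·3.031 = 67.6; c'Δl = 37.28; W sinα = 21.5
Slice 3: Δl = 1.8/cos15.8° = 1.871 m; N'_3 = 129·cos15.8° − 1·1.871 = 122.3; c'Δl = 23.01; W sinα = 35.1
Slice 4: Δl = 2.7/cos23.2° = 2.938 m; N'_4 = 231·cos23.2° − 38·2.938 = 100.7; c'Δl = 36.13; W sinα = 91.0
Slice 5: Δl = 2.7/cos32.6° = 3.205 m; N'_5 = 255·cos32.6° − 7·3.205 = 192.4; c'Δl = 39.42; W sinα = 137.4
Slice 6: Δl = 1.6/cos40.9° = 2.117 m; N'_6 = 118·cos40.9° − 11·2.117 = 65.9; c'Δl = 26.04; W sinα = 77.3
Slice 7: Δl = 2.8/cos50.6° = 4.411 m; N'_7 = 96·cos50.6° − 10·4.411 = 16.8; c'Δl = 54.26; W sinα = 74.2
Σc'Δl = 249.4 kN/m; ΣN' = 601.2 kN/m; ΣW sinα = 436.0 kN/m
Resisting = 249.4 + 601.2·tan35.4° = 249.4 + 427.2 = 676.6 kN/m
FS = 676.6 / 436.0 = 1.552

FS = 1.55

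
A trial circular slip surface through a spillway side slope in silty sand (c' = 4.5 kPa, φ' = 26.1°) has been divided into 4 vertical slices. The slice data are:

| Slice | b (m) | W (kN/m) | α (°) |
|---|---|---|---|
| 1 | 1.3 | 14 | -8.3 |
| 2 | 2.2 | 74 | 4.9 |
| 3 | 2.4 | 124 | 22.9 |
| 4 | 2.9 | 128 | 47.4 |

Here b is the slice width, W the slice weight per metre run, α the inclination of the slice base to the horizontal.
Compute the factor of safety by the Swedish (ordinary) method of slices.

FS = 1.28

Ordinary method of slices: FS = Σ[c'·Δl_i + (W_i cosα_i)·tanφ'] / Σ W_i sinα_i, with Δl_i = b_i / cosα_i.
Slice 1: Δl = 1.3/cos(-8.3°) = 1.314 m; N'_1 = 14·cos(-8.3°) = 13.9; c'Δl = 5.91; W sinα = -2.0
Slice 2: Δl = 2.2/cos4.9° = 2.208 m; N'_2 = 74·cos4.9° = 73.7; c'Δl = 9.94; W sinα = 6.3
Slice 3: Δl = 2.4/cos22.9° = 2.605 m; N'_3 = 124·cos22.9° = 114.2; c'Δl = 11.72; W sinα = 48.3
Slice 4: Δl = 2.9/cos47.4° = 4.284 m; N'_4 = 128·cos47.4° = 86.6; c'Δl = 19.28; W sinα = 94.2
Σc'Δl = 46.9 kN/m; ΣN' = 288.5 kN/m; ΣW sinα = 146.8 kN/m
Resisting = 46.9 + 288.5·tan26.1° = 46.9 + 141.3 = 188.2 kN/m
FS = 188.2 / 146.8 = 1.282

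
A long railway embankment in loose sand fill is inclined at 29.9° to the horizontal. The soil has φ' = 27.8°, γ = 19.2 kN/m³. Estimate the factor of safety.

For a dry cohesionless infinite slope the factor of safety is FS = tanφ' / tanβ.
FS = tan27.8° / tan29.9° = 0.5272 / 0.5750 = 0.917

FS = 0.92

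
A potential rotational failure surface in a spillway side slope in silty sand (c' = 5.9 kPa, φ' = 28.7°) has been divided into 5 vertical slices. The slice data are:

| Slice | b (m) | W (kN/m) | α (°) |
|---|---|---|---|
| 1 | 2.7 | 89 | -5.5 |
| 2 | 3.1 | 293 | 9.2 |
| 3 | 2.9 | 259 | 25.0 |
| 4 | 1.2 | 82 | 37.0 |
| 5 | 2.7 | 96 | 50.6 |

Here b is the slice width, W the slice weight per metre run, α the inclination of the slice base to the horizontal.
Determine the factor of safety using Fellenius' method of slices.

FS = 1.81

Ordinary method of slices: FS = Σ[c'·Δl_i + (W_i cosα_i)·tanφ'] / Σ W_i sinα_i, with Δl_i = b_i / cosα_i.
Slice 1: Δl = 2.7/cos(-5.5°) = 2.712 m; N'_1 = 89·cos(-5.5°) = 88.6; c'Δl = 16.00; W sinα = -8.5
Slice 2: Δl = 3.1/cos9.2° = 3.140 m; N'_2 = 293·cos9.2° = 289.2; c'Δl = 18.53; W sinα = 46.8
Slice 3: Δl = 2.9/cos25.0° = 3.200 m; N'_3 = 259·cos25.0° = 234.7; c'Δl = 18.88; W sinα = 109.5
Slice 4: Δl = 1.2/cos37.0° = 1.503 m; N'_4 = 82·cos37.0° = 65.5; c'Δl = 8.87; W sinα = 49.3
Slice 5: Δl = 2.7/cos50.6° = 4.254 m; N'_5 = 96·cos50.6° = 60.9; c'Δl = 25.10; W sinα = 74.2
Σc'Δl = 87.4 kN/m; ΣN' = 739.0 kN/m; ΣW sinα = 271.3 kN/m
Resisting = 87.4 + 739.0·tan28.7° = 87.4 + 404.6 = 492.0 kN/m
FS = 492.0 / 271.3 = 1.813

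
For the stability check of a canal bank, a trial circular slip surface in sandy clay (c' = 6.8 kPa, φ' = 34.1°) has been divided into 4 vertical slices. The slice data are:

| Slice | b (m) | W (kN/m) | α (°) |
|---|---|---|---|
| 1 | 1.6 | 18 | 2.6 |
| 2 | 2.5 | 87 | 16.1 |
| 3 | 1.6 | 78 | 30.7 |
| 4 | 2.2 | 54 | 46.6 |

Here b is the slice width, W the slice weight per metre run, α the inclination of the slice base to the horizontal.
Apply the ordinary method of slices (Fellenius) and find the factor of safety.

FS = 1.95

Ordinary method of slices: FS = Σ[c'·Δl_i + (W_i cosα_i)·tanφ'] / Σ W_i sinα_i, with Δl_i = b_i / cosα_i.
Slice 1: Δl = 1.6/cos2.6° = 1.602 m; N'_1 = 18·cos2.6° = 18.0; c'Δl = 10.89; W sinα = 0.8
Slice 2: Δl = 2.5/cos16.1° = 2.602 m; N'_2 = 87·cos16.1° = 83.6; c'Δl = 17.69; W sinα = 24.1
Slice 3: Δl = 1.6/cos30.7° = 1.861 m; N'_3 = 78·cos30.7° = 67.1; c'Δl = 12.65; W sinα = 39.8
Slice 4: Δl = 2.2/cos46.6° = 3.202 m; N'_4 = 54·cos46.6° = 37.1; c'Δl = 21.77; W sinα = 39.2
Σc'Δl = 63.0 kN/m; ΣN' = 205.7 kN/m; ΣW sinα = 104.0 kN/m
Resisting = 63.0 + 205.7·tan34.1° = 63.0 + 139.3 = 202.3 kN/m
FS = 202.3 / 104.0 = 1.945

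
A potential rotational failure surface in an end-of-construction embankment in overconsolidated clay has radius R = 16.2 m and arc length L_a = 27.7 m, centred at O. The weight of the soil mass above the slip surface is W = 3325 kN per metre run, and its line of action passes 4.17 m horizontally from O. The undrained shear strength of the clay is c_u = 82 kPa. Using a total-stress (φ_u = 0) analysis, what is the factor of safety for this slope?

Taking moments about the centre O, the resisting moment is provided by the undrained shear strength acting along the arc:
M_R = c_u·L_a·R = 82·27.70·16.2 = 36796.7 kN·m/m
M_D = W·d = 3325·4.17 = 13865.2 kN·m/m
FS = M_R / M_D = 36796.7 / 13865.2 = 2.654

FS = 2.65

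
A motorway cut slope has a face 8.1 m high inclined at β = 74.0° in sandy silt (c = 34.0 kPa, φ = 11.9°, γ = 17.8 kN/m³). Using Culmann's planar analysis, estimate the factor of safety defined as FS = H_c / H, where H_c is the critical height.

H_c = (4c/γ) · sinβ cosφ / [1 − cos(β − φ)]
    = (4·34.0/17.8) · sin74.0°·cos11.9° / [1 − cos62.1°]
    = 7.640 · 0.9406 / 0.5321 = 13.51 m
FS = H_c / H = 13.51 / 8.1 = 1.668

FS = 1.67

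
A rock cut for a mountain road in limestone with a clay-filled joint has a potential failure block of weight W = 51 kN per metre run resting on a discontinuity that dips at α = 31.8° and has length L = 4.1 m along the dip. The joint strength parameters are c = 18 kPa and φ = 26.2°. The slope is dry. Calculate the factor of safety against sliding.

FS = 3.54

Resolving the block weight along and normal to the plane and applying the Mohr–Coulomb strength on the joint:
N' = W cosα = 51·cos31.8° = 43.3 kN/m
Driving force T = W sinα = 51·sin31.8° = 26.9 kN/m
Resisting force R = c·L + N'·tanφ = 18·4.1 + 43.3·tan26.2° = 73.8 + 21.3 = 95.1 kN/m
FS = R / T = 95.1 / 26.9 = 3.540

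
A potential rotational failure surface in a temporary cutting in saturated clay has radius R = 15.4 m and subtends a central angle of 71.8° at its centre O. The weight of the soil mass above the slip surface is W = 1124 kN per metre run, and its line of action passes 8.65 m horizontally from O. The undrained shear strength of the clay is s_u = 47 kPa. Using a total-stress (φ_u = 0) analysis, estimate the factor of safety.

FS = 1.44

Taking moments about the centre O, the resisting moment is provided by the undrained shear strength acting along the arc:
Arc length L_a = R·θ = 15.4·(71.8°·π/180) = 15.4·1.2531 = 19.30 m
M_R = s_u·L_a·R = 47·19.30·15.4 = 13968.2 kN·m/m
M_D = W·d = 1124·8.65 = 9722.6 kN·m/m
FS = M_R / M_D = 13968.2 / 9722.6 = 1.437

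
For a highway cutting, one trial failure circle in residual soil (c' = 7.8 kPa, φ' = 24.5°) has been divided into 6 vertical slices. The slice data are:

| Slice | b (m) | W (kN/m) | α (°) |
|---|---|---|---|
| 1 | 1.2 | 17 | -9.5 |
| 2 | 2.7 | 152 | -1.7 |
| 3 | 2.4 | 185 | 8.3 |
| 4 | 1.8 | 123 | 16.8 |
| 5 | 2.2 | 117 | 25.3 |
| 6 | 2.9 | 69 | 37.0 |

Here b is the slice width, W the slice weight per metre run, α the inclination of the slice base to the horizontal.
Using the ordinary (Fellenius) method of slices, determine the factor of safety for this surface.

Ordinary method of slices: FS = Σ[c'·Δl_i + (W_i cosα_i)·tanφ'] / Σ W_i sinα_i, with Δl_i = b_i / cosα_i.
Slice 1: Δl = 1.2/cos(-9.5°) = 1.217 m; N'_1 = 17·cos(-9.5°) = 16.8; c'Δl = 9.49; W sinα = -2.8
Slice 2: Δl = 2.7/cos(-1.7°) = 2.701 m; N'_2 = 152·cos(-1.7°) = 151.9; c'Δl = 21.07; W sinα = -4.5
Slice 3: Δl = 2.4/cos8.3° = 2.425 m; N'_3 = 185·cos8.3° = 183.1; c'Δl = 18.92; W sinα = 26.7
Slice 4: Δl = 1.8/cos16.8° = 1.880 m; N'_4 = 123·cos16.8° = 117.8; c'Δl = 14.67; W sinα = 35.6
Slice 5: Δl = 2.2/cos25.3° = 2.433 m; N'_5 = 117·cos25.3° = 105.8; c'Δl = 18.98; W sinα = 50.0
Slice 6: Δl = 2.9/cos37.0° = 3.631 m; N'_6 = 69·cos37.0° = 55.1; c'Δl = 28.32; W sinα = 41.5
Σc'Δl = 111.4 kN/m; ΣN' = 630.4 kN/m; ΣW sinα = 146.5 kN/m
Resisting = 111.4 + 630.4·tan24.5° = 111.4 + 287.3 = 398.7 kN/m
FS = 398.7 / 146.5 = 2.722

FS = 2.72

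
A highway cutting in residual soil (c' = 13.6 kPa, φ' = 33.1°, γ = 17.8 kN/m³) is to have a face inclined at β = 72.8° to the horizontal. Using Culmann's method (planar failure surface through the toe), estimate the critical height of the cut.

H_c = 10.61 m

Culmann's analysis gives the critical failure plane at α_cr = (β + φ')/2 = (72.8 + 33.1)/2 = 53.0°, and the critical height
H_c = (4c'/γ) · sinβ cosφ' / [1 − cos(β − φ')]
    = (4·13.6/17.8) · sin72.8°·cos33.1° / [1 − cos(39.7°)]
    = 3.056 · 0.9553·0.8377 / [1 − 0.7694]
    = 3.056 · 0.8003 / 0.2306
    = 10.61 m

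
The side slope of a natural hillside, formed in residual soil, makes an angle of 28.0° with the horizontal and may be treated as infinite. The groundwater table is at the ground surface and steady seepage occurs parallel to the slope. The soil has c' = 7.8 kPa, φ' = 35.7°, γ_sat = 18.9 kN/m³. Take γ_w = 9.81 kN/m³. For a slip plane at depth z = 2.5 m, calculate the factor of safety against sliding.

With seepage parallel to the slope and the water table at the surface, the effective normal stress on the slip plane uses the buoyant unit weight γ' = γ_sat − γ_w while the driving shear stress uses γ_sat:
FS = [c' + γ' z cos²β tanφ'] / [γ_sat z sinβ cosβ]
γ' = 18.9 − 9.81 = 9.09 kN/m³
Numerator = 7.8 + 9.09·2.5·cos²28.0°·tan35.7° = 7.8 + 9.09·2.5·0.7796·0.7186 = 20.530 kPa
Denominator = 18.9·2.5·sin28.0°·cos28.0° = 18.9·2.5·0.4695·0.8829 = 19.586 kPa
FS = 20.530 / 19.586 = 1.048

FS = 1.05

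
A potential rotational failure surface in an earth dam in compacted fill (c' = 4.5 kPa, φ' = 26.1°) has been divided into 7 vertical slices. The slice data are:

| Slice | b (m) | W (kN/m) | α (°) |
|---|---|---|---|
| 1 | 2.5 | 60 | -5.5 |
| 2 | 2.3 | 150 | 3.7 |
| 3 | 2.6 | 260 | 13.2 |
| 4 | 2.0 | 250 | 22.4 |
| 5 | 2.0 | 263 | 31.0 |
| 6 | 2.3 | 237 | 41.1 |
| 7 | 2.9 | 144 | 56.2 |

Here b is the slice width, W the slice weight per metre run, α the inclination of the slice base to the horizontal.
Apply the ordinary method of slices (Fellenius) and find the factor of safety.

FS = 1.17

Ordinary method of slices: FS = Σ[c'·Δl_i + (W_i cosα_i)·tanφ'] / Σ W_i sinα_i, with Δl_i = b_i / cosα_i.
Slice 1: Δl = 2.5/cos(-5.5°) = 2.512 m; N'_1 = 60·cos(-5.5°) = 59.7; c'Δl = 11.30; W sinα = -5.8
Slice 2: Δl = 2.3/cos3.7° = 2.305 m; N'_2 = 150·cos3.7° = 149.7; c'Δl = 10.37; W sinα = 9.7
Slice 3: Δl = 2.6/cos13.2° = 2.671 m; N'_3 = 260·cos13.2° = 253.1; c'Δl = 12.02; W sinα = 59.4
Slice 4: Δl = 2.0/cos22.4° = 2.163 m; N'_4 = 250·cos22.4° = 231.1; c'Δl = 9.73; W sinα = 95.3
Slice 5: Δl = 2.0/cos31.0° = 2.333 m; N'_5 = 263·cos31.0° = 225.4; c'Δl = 10.50; W sinα = 135.5
Slice 6: Δl = 2.3/cos41.1° = 3.052 m; N'_6 = 237·cos41.1° = 178.6; c'Δl = 13.73; W sinα = 155.8
Slice 7: Δl = 2.9/cos56.2° = 5.213 m; N'_7 = 144·cos56.2° = 80.1; c'Δl = 23.46; W sinα = 119.7
Σc'Δl = 91.1 kN/m; ΣN' = 1177.8 kN/m; ΣW sinα = 569.5 kN/m
Resisting = 91.1 + 1177.8·tan26.1° = 91.1 + 577.0 = 668.1 kN/m
FS = 668.1 / 569.5 = 1.173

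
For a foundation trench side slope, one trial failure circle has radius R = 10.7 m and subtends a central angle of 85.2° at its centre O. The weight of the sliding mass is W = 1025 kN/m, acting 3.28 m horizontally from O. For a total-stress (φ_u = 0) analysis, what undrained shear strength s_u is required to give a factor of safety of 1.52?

FS = s_u·L_a·R / (W·d), so s_u = FS·W·d / (L_a·R).
Arc length L_a = R·θ = 10.7·(85.2°·π/180) = 10.7·1.4870 = 15.91 m
s_u = 1.52·1025·3.28 / (15.91·10.7) = 5110.2 / 170.25 = 30.02 kPa

s_u = 30.0 kPa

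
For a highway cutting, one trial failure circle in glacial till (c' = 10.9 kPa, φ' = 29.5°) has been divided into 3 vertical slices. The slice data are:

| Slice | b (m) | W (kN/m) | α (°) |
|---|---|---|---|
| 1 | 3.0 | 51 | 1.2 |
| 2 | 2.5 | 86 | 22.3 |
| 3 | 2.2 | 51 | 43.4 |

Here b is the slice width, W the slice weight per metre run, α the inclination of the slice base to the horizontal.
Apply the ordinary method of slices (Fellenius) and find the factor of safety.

FS = 2.76

Ordinary method of slices: FS = Σ[c'·Δl_i + (W_i cosα_i)·tanφ'] / Σ W_i sinα_i, with Δl_i = b_i / cosα_i.
Slice 1: Δl = 3.0/cos1.2° = 3.001 m; N'_1 = 51·cos1.2° = 51.0; c'Δl = 32.71; W sinα = 1.1
Slice 2: Δl = 2.5/cos22.3° = 2.702 m; N'_2 = 86·cos22.3° = 79.6; c'Δl = 29.45; W sinα = 32.6
Slice 3: Δl = 2.2/cos43.4° = 3.028 m; N'_3 = 51·cos43.4° = 37.1; c'Δl = 33.00; W sinα = 35.0
Σc'Δl = 95.2 kN/m; ΣN' = 167.6 kN/m; ΣW sinα = 68.7 kN/m
Resisting = 95.2 + 167.6·tan29.5° = 95.2 + 94.8 = 190.0 kN/m
FS = 190.0 / 68.7 = 2.764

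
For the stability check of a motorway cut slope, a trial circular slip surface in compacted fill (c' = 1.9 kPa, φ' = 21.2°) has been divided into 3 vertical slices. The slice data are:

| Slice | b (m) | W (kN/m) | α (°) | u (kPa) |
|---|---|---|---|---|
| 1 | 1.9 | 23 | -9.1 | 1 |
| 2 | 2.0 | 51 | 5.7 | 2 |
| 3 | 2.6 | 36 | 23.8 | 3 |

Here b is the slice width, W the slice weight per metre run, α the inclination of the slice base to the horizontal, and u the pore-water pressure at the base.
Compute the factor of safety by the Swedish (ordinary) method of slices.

Ordinary method of slices: FS = Σ[c'·Δl_i + (W_i cosα_i − u_i·Δl_i)·tanφ'] / Σ W_i sinα_i, with Δl_i = b_i / cosα_i.
Slice 1: Δl = 1.9/cos(-9.1°) = 1.924 m; N'_1 = 23·cos(-9.1°) − 1·1.924 = 20.8; c'Δl = 3.66; W sinα = -3.6
Slice 2: Δl = 2.0/cos5.7° = 2.010 m; N'_2 = 51·cos5.7° − 2·2.010 = 46.7; c'Δl = 3.82; W sinα = 5.1
Slice 3: Δl = 2.6/cos23.8° = 2.842 m; N'_3 = 36·cos23.8° − 3·2.842 = 24.4; c'Δl = 5.40; W sinα = 14.5
Σc'Δl = 12.9 kN/m; ΣN' = 91.9 kN/m; ΣW sinα = 16.0 kN/m
Resisting = 12.9 + 91.9·tan21.2° = 12.9 + 35.7 = 48.5 kN/m
FS = 48.5 / 16.0 = 3.042

FS = 3.04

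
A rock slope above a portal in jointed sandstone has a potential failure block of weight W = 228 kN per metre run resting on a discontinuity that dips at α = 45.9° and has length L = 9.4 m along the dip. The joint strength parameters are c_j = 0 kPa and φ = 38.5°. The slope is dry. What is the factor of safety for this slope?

FS = 0.77

Resolving the block weight along and normal to the plane and applying the Mohr–Coulomb strength on the joint:
N' = W cosα = 228·cos45.9° = 158.7 kN/m
Driving force T = W sinα = 228·sin45.9° = 163.7 kN/m
Resisting force R = c_j·L + N'·tanφ = 0·9.4 + 158.7·tan38.5° = 0.0 + 126.2 = 126.2 kN/m
FS = R / T = 126.2 / 163.7 = 0.771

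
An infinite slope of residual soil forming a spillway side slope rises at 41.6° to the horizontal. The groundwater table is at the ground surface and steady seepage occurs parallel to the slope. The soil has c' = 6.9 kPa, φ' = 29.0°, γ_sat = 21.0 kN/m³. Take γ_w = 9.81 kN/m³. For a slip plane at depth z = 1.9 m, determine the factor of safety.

With seepage parallel to the slope and the water table at the surface, the effective normal stress on the slip plane uses the buoyant unit weight γ' = γ_sat − γ_w while the driving shear stress uses γ_sat:
FS = [c' + γ' z cos²β tanφ'] / [γ_sat z sinβ cosβ]
γ' = 21.0 − 9.81 = 11.19 kN/m³
Numerator = 6.9 + 11.19·1.9·cos²41.6°·tan29.0° = 6.9 + 11.19·1.9·0.5592·0.5543 = 13.490 kPa
Denominator = 21.0·1.9·sin41.6°·cos41.6° = 21.0·1.9·0.6639·0.7478 = 19.810 kPa
FS = 13.490 / 19.810 = 0.681

FS = 0.68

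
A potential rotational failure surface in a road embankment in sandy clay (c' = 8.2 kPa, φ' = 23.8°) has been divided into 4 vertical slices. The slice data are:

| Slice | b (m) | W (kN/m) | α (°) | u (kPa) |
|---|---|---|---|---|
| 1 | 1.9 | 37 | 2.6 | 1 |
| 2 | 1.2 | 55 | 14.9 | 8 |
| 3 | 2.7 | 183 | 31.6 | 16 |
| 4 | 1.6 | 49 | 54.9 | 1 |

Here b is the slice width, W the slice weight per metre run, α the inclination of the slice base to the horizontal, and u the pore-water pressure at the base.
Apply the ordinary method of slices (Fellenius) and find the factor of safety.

Ordinary method of slices: FS = Σ[c'·Δl_i + (W_i cosα_i − u_i·Δl_i)·tanφ'] / Σ W_i sinα_i, with Δl_i = b_i / cosα_i.
Slice 1: Δl = 1.9/cos2.6° = 1.902 m; N'_1 = 37·cos2.6° − 1·1.902 = 35.1; c'Δl = 15.60; W sinα = 1.7
Slice 2: Δl = 1.2/cos14.9° = 1.242 m; N'_2 = 55·cos14.9° − 8·1.242 = 43.2; c'Δl = 10.18; W sinα = 14.1
Slice 3: Δl = 2.7/cos31.6° = 3.170 m; N'_3 = 183·cos31.6° − 16·3.170 = 105.1; c'Δl = 25.99; W sinα = 95.9
Slice 4: Δl = 1.6/cos54.9° = 2.783 m; N'_4 = 49·cos54.9° − 1·2.783 = 25.4; c'Δl = 22.82; W sinα = 40.1
Σc'Δl = 74.6 kN/m; ΣN' = 208.8 kN/m; ΣW sinα = 151.8 kN/m
Resisting = 74.6 + 208.8·tan23.8° = 74.6 + 92.1 = 166.7 kN/m
FS = 166.7 / 151.8 = 1.098

FS = 1.10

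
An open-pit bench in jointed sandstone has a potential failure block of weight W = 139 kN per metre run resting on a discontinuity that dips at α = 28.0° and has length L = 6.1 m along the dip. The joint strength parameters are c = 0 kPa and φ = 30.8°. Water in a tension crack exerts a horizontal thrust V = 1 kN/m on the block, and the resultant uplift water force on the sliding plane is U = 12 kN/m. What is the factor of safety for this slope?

FS = 0.99

Resolving the block weight along and normal to the plane and applying the Mohr–Coulomb strength on the joint:
N' = W cosα − U − V sinα = 139·cos28.0° − 12 − 1·sin28.0° = 110.3 kN/m
Driving force T = W sinα + V cosα = 139·sin28.0° + 1·cos28.0° = 66.1 kN/m
Resisting force R = c·L + N'·tanφ = 0·6.1 + 110.3·tan30.8° = 0.0 + 65.7 = 65.7 kN/m
FS = R / T = 65.7 / 66.1 = 0.994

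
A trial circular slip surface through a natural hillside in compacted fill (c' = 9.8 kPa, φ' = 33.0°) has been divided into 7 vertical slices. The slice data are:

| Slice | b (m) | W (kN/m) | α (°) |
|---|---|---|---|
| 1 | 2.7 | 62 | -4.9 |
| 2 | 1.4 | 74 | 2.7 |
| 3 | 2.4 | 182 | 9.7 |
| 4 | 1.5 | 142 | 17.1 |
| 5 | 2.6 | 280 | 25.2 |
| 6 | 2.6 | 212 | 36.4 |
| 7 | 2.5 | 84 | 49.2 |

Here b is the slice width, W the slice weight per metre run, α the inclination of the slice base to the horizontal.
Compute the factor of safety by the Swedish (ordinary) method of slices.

Ordinary method of slices: FS = Σ[c'·Δl_i + (W_i cosα_i)·tanφ'] / Σ W_i sinα_i, with Δl_i = b_i / cosα_i.
Slice 1: Δl = 2.7/cos(-4.9°) = 2.710 m; N'_1 = 62·cos(-4.9°) = 61.8; c'Δl = 26.56; W sinα = -5.3
Slice 2: Δl = 1.4/cos2.7° = 1.402 m; N'_2 = 74·cos2.7° = 73.9; c'Δl = 13.74; W sinα = 3.5
Slice 3: Δl = 2.4/cos9.7° = 2.435 m; N'_3 = 182·cos9.7° = 179.4; c'Δl = 23.86; W sinα = 30.7
Slice 4: Δl = 1.5/cos17.1° = 1.569 m; N'_4 = 142·cos17.1° = 135.7; c'Δl = 15.38; W sinα = 41.8
Slice 5: Δl = 2.6/cos25.2° = 2.873 m; N'_5 = 280·cos25.2° = 253.4; c'Δl = 28.16; W sinα = 119.2
Slice 6: Δl = 2.6/cos36.4° = 3.230 m; N'_6 = 212·cos36.4° = 170.6; c'Δl = 31.66; W sinα = 125.8
Slice 7: Δl = 2.5/cos49.2° = 3.826 m; N'_7 = 84·cos49.2° = 54.9; c'Δl = 37.49; W sinα = 63.6
Σc'Δl = 176.8 kN/m; ΣN' = 929.7 kN/m; ΣW sinα = 379.2 kN/m
Resisting = 176.8 + 929.7·tan33.0° = 176.8 + 603.7 = 780.6 kN/m
FS = 780.6 / 379.2 = 2.058

FS = 2.06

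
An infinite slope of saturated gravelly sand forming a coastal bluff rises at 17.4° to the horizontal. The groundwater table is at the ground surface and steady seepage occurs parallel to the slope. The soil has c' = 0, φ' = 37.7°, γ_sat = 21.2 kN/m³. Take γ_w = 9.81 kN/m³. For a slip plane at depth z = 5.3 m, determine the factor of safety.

With seepage parallel to the slope and the water table at the surface, the effective normal stress on the slip plane uses the buoyant unit weight γ' = γ_sat − γ_w while the driving shear stress uses γ_sat:
FS = [c' + γ' z cos²β tanφ'] / [γ_sat z sinβ cosβ]
(For c' = 0 this reduces to FS = (γ'/γ_sat)·tanφ'/tanβ.)
γ' = 21.2 − 9.81 = 11.39 kN/m³
Numerator = 0.0 + 11.39·5.3·cos²17.4°·tan37.7° = 0.0 + 11.39·5.3·0.9106·0.7729 = 42.485 kPa
Denominator = 21.2·5.3·sin17.4°·cos17.4° = 21.2·5.3·0.2990·0.9542 = 32.063 kPa
FS = 42.485 / 32.063 = 1.325

FS = 1.33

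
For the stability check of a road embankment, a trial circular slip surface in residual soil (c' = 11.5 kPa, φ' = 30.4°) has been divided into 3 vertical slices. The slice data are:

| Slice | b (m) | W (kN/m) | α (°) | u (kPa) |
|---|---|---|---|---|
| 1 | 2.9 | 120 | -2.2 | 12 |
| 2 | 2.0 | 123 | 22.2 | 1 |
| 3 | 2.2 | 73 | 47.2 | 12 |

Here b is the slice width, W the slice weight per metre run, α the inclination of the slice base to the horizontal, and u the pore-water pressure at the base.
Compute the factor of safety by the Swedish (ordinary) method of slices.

FS = 2.28

Ordinary method of slices: FS = Σ[c'·Δl_i + (W_i cosα_i − u_i·Δl_i)·tanφ'] / Σ W_i sinα_i, with Δl_i = b_i / cosα_i.
Slice 1: Δl = 2.9/cos(-2.2°) = 2.902 m; N'_1 = 120·cos(-2.2°) − 12·2.902 = 85.1; c'Δl = 33.37; W sinα = -4.6
Slice 2: Δl = 2.0/cos22.2° = 2.160 m; N'_2 = 123·cos22.2° − 1·2.160 = 111.7; c'Δl = 24.84; W sinα = 46.5
Slice 3: Δl = 2.2/cos47.2° = 3.238 m; N'_3 = 73·cos47.2° − 12·3.238 = 10.7; c'Δl = 37.24; W sinα = 53.6
Σc'Δl = 95.5 kN/m; ΣN' = 207.6 kN/m; ΣW sinα = 95.4 kN/m
Resisting = 95.5 + 207.6·tan30.4° = 95.5 + 121.8 = 217.2 kN/m
FS = 217.2 / 95.4 = 2.276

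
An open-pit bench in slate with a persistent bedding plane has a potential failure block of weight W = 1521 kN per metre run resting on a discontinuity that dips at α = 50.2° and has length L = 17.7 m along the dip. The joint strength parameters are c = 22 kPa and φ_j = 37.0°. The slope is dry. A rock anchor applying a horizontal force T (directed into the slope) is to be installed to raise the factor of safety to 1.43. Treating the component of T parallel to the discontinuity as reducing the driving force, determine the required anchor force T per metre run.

Resolving forces along and normal to the sliding plane, with the horizontal anchor force T adding T·sinα to the effective normal force and T·cosα acting up the plane against the driving force:
FS = [cL + (W cosα + T sinα) tanφ_j] / [W sinα − T cosα]
Without the anchor: N' = 973.6 kN/m, driving T_d = 1168.6 kN/m, resisting R = 22·17.7 + 973.6·tan37.0° = 1123.1 kN/m, FS = 0.96.
Setting FS = 1.43 and solving for T:
1.43·(1168.6 − T cos50.2°) = 1123.1 + T sin50.2°·tan37.0°
T·(sin50.2°·tan37.0° + 1.43·cos50.2°) = 1.43·1168.6 − 1123.1
T·(0.7683·0.7536 + 1.43·0.6401) = 1671.0 − 1123.1 = 548.0
T·1.4943 = 548.0
T = 366.7 kN/m

T = 367 kN/m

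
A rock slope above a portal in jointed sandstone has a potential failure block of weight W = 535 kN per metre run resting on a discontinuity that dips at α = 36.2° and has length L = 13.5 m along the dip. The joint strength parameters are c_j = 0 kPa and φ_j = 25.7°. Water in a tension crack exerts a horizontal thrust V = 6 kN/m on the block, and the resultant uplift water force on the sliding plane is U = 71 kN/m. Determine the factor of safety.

FS = 0.54

Resolving the block weight along and normal to the plane and applying the Mohr–Coulomb strength on the joint:
N' = W cosα − U − V sinα = 535·cos36.2° − 71 − 6·sin36.2° = 357.2 kN/m
Driving force T = W sinα + V cosα = 535·sin36.2° + 6·cos36.2° = 320.8 kN/m
Resisting force R = c_j·L + N'·tanφ_j = 0·13.5 + 357.2·tan25.7° = 0.0 + 171.9 = 171.9 kN/m
FS = R / T = 171.9 / 320.8 = 0.536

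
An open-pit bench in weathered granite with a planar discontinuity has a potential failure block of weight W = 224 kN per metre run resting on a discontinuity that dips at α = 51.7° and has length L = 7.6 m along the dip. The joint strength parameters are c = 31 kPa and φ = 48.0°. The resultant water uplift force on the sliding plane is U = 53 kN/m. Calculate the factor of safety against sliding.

FS = 1.88

Resolving the block weight along and normal to the plane and applying the Mohr–Coulomb strength on the joint:
N' = W cosα − U = 224·cos51.7° − 53 = 85.8 kN/m
Driving force T = W sinα = 224·sin51.7° = 175.8 kN/m
Resisting force R = c·L + N'·tanφ = 31·7.6 + 85.8·tan48.0° = 235.6 + 95.3 = 330.9 kN/m
FS = R / T = 330.9 / 175.8 = 1.882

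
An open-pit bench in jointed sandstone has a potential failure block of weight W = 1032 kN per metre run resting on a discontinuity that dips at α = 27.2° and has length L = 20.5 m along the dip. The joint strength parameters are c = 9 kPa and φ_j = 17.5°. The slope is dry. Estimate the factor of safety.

FS = 1.00

Resolving the block weight along and normal to the plane and applying the Mohr–Coulomb strength on the joint:
N' = W cosα = 1032·cos27.2° = 917.9 kN/m
Driving force T = W sinα = 1032·sin27.2° = 471.7 kN/m
Resisting force R = c·L + N'·tanφ_j = 9·20.5 + 917.9·tan17.5° = 184.5 + 289.4 = 473.9 kN/m
FS = R / T = 473.9 / 471.7 = 1.005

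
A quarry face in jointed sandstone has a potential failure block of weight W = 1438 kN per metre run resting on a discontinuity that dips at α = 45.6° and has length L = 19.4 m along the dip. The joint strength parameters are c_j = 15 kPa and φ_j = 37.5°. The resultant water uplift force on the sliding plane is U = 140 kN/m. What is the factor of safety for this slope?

FS = 0.93

Resolving the block weight along and normal to the plane and applying the Mohr–Coulomb strength on the joint:
N' = W cosα − U = 1438·cos45.6° − 140 = 866.1 kN/m
Driving force T = W sinα = 1438·sin45.6° = 1027.4 kN/m
Resisting force R = c_j·L + N'·tanφ_j = 15·19.4 + 866.1·tan37.5° = 291.0 + 664.6 = 955.6 kN/m
FS = R / T = 955.6 / 1027.4 = 0.930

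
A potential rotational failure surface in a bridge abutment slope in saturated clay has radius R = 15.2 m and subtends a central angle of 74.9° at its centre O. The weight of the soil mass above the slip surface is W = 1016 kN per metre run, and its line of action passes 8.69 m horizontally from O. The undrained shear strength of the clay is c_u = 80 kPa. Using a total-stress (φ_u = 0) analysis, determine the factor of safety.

FS = 2.74

Taking moments about the centre O, the resisting moment is provided by the undrained shear strength acting along the arc:
Arc length L_a = R·θ = 15.2·(74.9°·π/180) = 15.2·1.3073 = 19.87 m
M_R = c_u·L_a·R = 80·19.87·15.2 = 24162.2 kN·m/m
M_D = W·d = 1016·8.69 = 8829.0 kN·m/m
FS = M_R / M_D = 24162.2 / 8829.0 = 2.737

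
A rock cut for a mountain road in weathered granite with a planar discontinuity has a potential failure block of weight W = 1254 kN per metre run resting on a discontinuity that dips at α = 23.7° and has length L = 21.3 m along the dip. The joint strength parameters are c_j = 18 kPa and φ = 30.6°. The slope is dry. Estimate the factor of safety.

Resolving the block weight along and normal to the plane and applying the Mohr–Coulomb strength on the joint:
N' = W cosα = 1254·cos23.7° = 1148.2 kN/m
Driving force T = W sinα = 1254·sin23.7° = 504.0 kN/m
Resisting force R = c_j·L + N'·tanφ = 18·21.3 + 1148.2·tan30.6° = 383.4 + 679.1 = 1062.5 kN/m
FS = R / T = 1062.5 / 504.0 = 2.108

FS = 2.11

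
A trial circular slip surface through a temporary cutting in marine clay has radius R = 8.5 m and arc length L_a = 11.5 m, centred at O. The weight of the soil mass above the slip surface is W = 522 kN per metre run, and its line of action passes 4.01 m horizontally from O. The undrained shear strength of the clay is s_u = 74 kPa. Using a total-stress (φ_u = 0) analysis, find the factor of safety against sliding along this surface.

FS = 3.46

Taking moments about the centre O, the resisting moment is provided by the undrained shear strength acting along the arc:
M_R = s_u·L_a·R = 74·11.50·8.5 = 7233.5 kN·m/m
M_D = W·d = 522·4.01 = 2093.2 kN·m/m
FS = M_R / M_D = 7233.5 / 2093.2 = 3.456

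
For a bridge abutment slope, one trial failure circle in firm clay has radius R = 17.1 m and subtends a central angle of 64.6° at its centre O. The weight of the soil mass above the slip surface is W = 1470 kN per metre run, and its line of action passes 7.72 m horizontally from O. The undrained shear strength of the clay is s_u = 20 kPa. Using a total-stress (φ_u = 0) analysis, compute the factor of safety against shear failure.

FS = 0.58

Taking moments about the centre O, the resisting moment is provided by the undrained shear strength acting along the arc:
Arc length L_a = R·θ = 17.1·(64.6°·π/180) = 17.1·1.1275 = 19.28 m
M_R = s_u·L_a·R = 20·19.28·17.1 = 6593.7 kN·m/m
M_D = W·d = 1470·7.72 = 11348.4 kN·m/m
FS = M_R / M_D = 6593.7 / 11348.4 = 0.581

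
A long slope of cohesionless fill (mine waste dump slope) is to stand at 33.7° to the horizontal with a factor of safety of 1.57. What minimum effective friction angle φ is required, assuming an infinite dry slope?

FS = tanφ/tanβ ⇒ tanφ = FS · tanβ = 1.57 · tan33.7° = 1.0471
φ = arctan(1.0471) = 46.32°

φ = 46.3°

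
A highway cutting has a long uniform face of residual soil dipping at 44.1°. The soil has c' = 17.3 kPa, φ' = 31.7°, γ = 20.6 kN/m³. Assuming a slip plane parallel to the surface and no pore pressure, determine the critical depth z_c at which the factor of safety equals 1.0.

Setting FS = 1.00 in FS = [c' + γz cos²β tanφ'] / [γz sinβ cosβ] and solving for z:
z = c' / [γ cosβ (FS·sinβ − cosβ·tanφ')]
  = 17.3 / [20.6·cos44.1°·(1.00·sin44.1° − cos44.1°·tan31.7°)]
  = 17.3 / [20.6·0.7181·(1.00·0.6959 − 0.7181·0.6176)]
  = 17.3 / 3.7337 = 4.633 m

z_c = 4.63 m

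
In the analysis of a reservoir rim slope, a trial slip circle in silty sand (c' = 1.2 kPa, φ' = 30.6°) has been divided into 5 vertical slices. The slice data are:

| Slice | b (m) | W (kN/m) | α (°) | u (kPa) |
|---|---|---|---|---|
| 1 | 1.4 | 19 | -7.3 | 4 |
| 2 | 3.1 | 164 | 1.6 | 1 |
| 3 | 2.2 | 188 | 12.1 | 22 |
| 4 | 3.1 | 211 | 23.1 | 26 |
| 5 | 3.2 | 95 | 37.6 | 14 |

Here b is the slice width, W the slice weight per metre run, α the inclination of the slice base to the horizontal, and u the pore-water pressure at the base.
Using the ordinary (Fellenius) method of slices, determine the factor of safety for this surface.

FS = 1.50

Ordinary method of slices: FS = Σ[c'·Δl_i + (W_i cosα_i − u_i·Δl_i)·tanφ'] / Σ W_i sinα_i, with Δl_i = b_i / cosα_i.
Slice 1: Δl = 1.4/cos(-7.3°) = 1.411 m; N'_1 = 19·cos(-7.3°) − 4·1.411 = 13.2; c'Δl = 1.69; W sinα = -2.4
Slice 2: Δl = 3.1/cos1.6° = 3.101 m; N'_2 = 164·cos1.6° − 1·3.101 = 160.8; c'Δl = 3.72; W sinα = 4.6
Slice 3: Δl = 2.2/cos12.1° = 2.250 m; N'_3 = 188·cos12.1° − 22·2.250 = 134.3; c'Δl = 2.70; W sinα = 39.4
Slice 4: Δl = 3.1/cos23.1° = 3.370 m; N'_4 = 211·cos23.1° − 26·3.370 = 106.5; c'Δl = 4.04; W sinα = 82.8
Slice 5: Δl = 3.2/cos37.6° = 4.039 m; N'_5 = 95·cos37.6° − 14·4.039 = 18.7; c'Δl = 4.85; W sinα = 58.0
Σc'Δl = 17.0 kN/m; ΣN' = 433.5 kN/m; ΣW sinα = 182.3 kN/m
Resisting = 17.0 + 433.5·tan30.6° = 17.0 + 256.4 = 273.4 kN/m
FS = 273.4 / 182.3 = 1.500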